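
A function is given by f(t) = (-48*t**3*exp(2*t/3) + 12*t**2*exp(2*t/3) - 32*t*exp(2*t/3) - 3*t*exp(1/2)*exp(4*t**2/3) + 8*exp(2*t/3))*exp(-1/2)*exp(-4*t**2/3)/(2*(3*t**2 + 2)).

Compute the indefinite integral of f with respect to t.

F(t) = (12*exp(-1/2)*exp(2*t/3)*exp(-4*t**2/3) - log(3*t**2 + 2))/4 + C

A first test for any F(t): its t-derivative must equal f(t) identically.
Check: d/dt[(12*exp(-1/2)*exp(2*t/3)*exp(-4*t**2/3) - log(3*t**2 + 2))/4] = (-48*t**3*exp(2*t/3) + 12*t**2*exp(2*t/3) - 32*t*exp(2*t/3) - 3*t*exp(1/2)*exp(4*t**2/3) + 8*exp(2*t/3))/(6*t**2*exp(1/2)*exp(4*t**2/3) + 4*exp(1/2)*exp(4*t**2/3)), which equals f(t).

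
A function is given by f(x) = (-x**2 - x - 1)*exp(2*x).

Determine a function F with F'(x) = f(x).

An antiderivative is F(x) = -x**2*exp(2*x)/2 - exp(2*x)/2.

f has the shape u'v + uv' for u = -x**2/2 - 1/2 and v = exp(2*x) — it is the derivative of the product u*v.
Check: d/dx[-x**2*exp(2*x)/2 - exp(2*x)/2] = -x**2*exp(2*x) - x*exp(2*x) - exp(2*x), which equals f(x).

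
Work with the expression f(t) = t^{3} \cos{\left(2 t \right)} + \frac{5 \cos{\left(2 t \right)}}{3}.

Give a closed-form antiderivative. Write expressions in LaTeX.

An antiderivative is F(t) = \frac{12 t^{3} \sin{\left(2 t \right)} + 18 t^{2} \cos{\left(2 t \right)} - 18 t \sin{\left(2 t \right)} + 20 \sin{\left(2 t \right)} - 9 \cos{\left(2 t \right)}}{24}.

Integrate term by term and add the pieces.
Check: d/dt[\frac{12 t^{3} \sin{\left(2 t \right)} + 18 t^{2} \cos{\left(2 t \right)} - 18 t \sin{\left(2 t \right)} + 20 \sin{\left(2 t \right)} - 9 \cos{\left(2 t \right)}}{24}] = t^{3} \cos{\left(2 t \right)} + \frac{5 \cos{\left(2 t \right)}}{3} = f(t).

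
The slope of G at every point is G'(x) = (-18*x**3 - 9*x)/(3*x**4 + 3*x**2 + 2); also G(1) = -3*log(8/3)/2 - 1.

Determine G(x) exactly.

The substitution u = x**4 + x**2 + 2/3 works: G'(x) is exactly (dG/du)*(du/dx) for that inner function.
A general antiderivative is -3*log(x**4 + x**2 + 2/3)/2 + C.
The condition gives C = -3*log(8/3)/2 - 1 - (-3*log(8/3)/2) = -1.
So G(x) = -3*log(x**4 + x**2 + 2/3)/2 - 1.
Check: d/dx[-3*log(x**4 + x**2 + 2/3)/2 - 1] = (-18*x**3 - 9*x)/(3*x**4 + 3*x**2 + 2) = G'(x).

G(x) = -3*log(x**4 + x**2 + 2/3)/2 - 1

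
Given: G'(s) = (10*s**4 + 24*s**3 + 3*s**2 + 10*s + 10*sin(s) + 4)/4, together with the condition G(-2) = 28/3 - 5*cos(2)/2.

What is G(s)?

G(s) = s**5/2 + 3*s**4/2 + s**3/4 + 5*s**2/4 + s - 5*cos(s)/2 + 1/3

Since d/ds undoes antidifferentiation here, G(s) must give back the stated G'(s).
A general antiderivative is s**5/2 + 3*s**4/2 + s**3/4 + 5*s**2/4 + s - 5*cos(s)/2 + 4/3 + C.
The condition gives C = 28/3 - 5*cos(2)/2 - (31/3 - 5*cos(2)/2) = -1.
So G(s) = s**5/2 + 3*s**4/2 + s**3/4 + 5*s**2/4 + s - 5*cos(s)/2 + 1/3.
Check: d/ds[s**5/2 + 3*s**4/2 + s**3/4 + 5*s**2/4 + s - 5*cos(s)/2 + 1/3] = 5*s**4/2 + 6*s**3 + 3*s**2/4 + 5*s/2 + 5*sin(s)/2 + 1, which equals G'(s).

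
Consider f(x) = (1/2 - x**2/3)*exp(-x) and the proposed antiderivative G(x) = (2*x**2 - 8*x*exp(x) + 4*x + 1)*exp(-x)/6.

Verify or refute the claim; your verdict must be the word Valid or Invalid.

d/dx[G] = (-2*x**2 - 8*exp(x) + 3)*exp(-x)/6
d/dx[G] - f(x) = -4/3 != 0.

Invalid: d/dx[G] - f = -4/3, which is not 0.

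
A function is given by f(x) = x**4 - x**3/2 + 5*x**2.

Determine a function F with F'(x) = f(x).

Integrate term by term and add the pieces.
Check: d/dx[x**3*(24*x**2 - 15*x + 200)/120] = x**4 - x**3/2 + 5*x**2 = f(x).

An antiderivative is F(x) = x**3*(24*x**2 - 15*x + 200)/120.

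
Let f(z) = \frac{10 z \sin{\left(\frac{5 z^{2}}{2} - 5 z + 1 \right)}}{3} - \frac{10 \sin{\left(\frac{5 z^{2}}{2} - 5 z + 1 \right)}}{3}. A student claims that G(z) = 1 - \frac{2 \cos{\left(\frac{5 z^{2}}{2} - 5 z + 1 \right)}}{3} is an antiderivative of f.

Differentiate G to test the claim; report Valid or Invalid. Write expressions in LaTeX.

Valid. The derivative of G reproduces f.

d/dz[G] = \frac{10 z \sin{\left(\frac{5 z^{2}}{2} - 5 z + 1 \right)}}{3} - \frac{10 \sin{\left(\frac{5 z^{2}}{2} - 5 z + 1 \right)}}{3}
This equals f(z) exactly, so the claim holds.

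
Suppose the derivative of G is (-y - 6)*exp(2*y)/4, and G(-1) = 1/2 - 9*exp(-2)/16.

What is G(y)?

G(y) = -(2*y*exp(2*y) + 11*exp(2*y) - 8)/16

G'(y) has the shape u'v + uv' for u = -y/8 - 11/16 and v = exp(2*y) — it is the derivative of the product u*v.
A general antiderivative is (-2*y - 11)*exp(2*y)/16 + C.
The condition gives C = 1/2 - 9*exp(-2)/16 - (-9*exp(-2)/16) = 1/2.
So G(y) = -(2*y*exp(2*y) + 11*exp(2*y) - 8)/16.
Check: d/dy[-(2*y*exp(2*y) + 11*exp(2*y) - 8)/16] = -y*exp(2*y)/4 - 3*exp(2*y)/2, which equals G'(y).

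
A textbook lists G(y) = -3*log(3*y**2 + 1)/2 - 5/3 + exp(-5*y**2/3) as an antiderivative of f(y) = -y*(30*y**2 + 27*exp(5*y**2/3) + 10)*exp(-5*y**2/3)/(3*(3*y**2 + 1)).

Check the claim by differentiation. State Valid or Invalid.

d/dy[G] = (-30*y**3 - 27*y*exp(5*y**2/3) - 10*y)/(9*y**2*exp(5*y**2/3) + 3*exp(5*y**2/3))
This equals f(y) exactly, so the claim holds.

Valid - differentiating G returns exactly f.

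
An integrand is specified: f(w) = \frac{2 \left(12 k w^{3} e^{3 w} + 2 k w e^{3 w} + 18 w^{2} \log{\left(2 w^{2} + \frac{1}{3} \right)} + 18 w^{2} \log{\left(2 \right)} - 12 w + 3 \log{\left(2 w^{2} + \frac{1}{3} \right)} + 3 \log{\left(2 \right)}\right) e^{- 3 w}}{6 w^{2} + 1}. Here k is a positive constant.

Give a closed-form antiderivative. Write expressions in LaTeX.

An antiderivative is F(w) = \left(2 k w^{2} e^{3 w} - 2 \log{\left(2 w^{2} + \frac{1}{3} \right)} - 2 \log{\left(2 \right)}\right) e^{- 3 w}.

An antiderivative F(w) passes only if d/dw[F] lands on f(w) exactly.
Check: d/dw[\left(2 k w^{2} e^{3 w} - 2 \log{\left(2 w^{2} + \frac{1}{3} \right)} - 2 \log{\left(2 \right)}\right) e^{- 3 w}] = \frac{24 k w^{3} e^{3 w} + 4 k w e^{3 w} + 36 w^{2} \log{\left(2 w^{2} + \frac{1}{3} \right)} + 36 w^{2} \log{\left(2 \right)} - 24 w + 6 \log{\left(2 w^{2} + \frac{1}{3} \right)} + 6 \log{\left(2 \right)}}{6 w^{2} e^{3 w} + e^{3 w}}, which equals f(w).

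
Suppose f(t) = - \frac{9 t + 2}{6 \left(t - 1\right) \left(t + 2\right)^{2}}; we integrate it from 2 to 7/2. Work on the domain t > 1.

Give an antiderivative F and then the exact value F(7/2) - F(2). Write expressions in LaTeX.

Antiderivative: F(t) = \frac{- 11 t \log{\left(t - 1 \right)} + 11 t \log{\left(t + 2 \right)} - 22 \log{\left(t - 1 \right)} + 22 \log{\left(t + 2 \right)} + 48}{54 \left(t + 2\right)}; value = - \frac{11 \log{\left(4 \right)}}{54} - \frac{11 \log{\left(\frac{5}{2} \right)}}{54} - \frac{2}{33} + \frac{11 \log{\left(\frac{11}{2} \right)}}{54}

Factor the denominator (6 \left(t - 1\right) \left(t + 2\right)^{2}) and decompose: f = \frac{11}{54 \left(t + 2\right)} - \frac{8}{9 \left(t + 2\right)^{2}} - \frac{11}{54 \left(t - 1\right)}; each piece integrates to a log, atan, or power term.
F(t) = \frac{- 11 t \log{\left(t - 1 \right)} + 11 t \log{\left(t + 2 \right)} - 22 \log{\left(t - 1 \right)} + 22 \log{\left(t + 2 \right)} + 48}{54 \left(t + 2\right)} is an antiderivative of f.
Check: d/dt[\frac{- 11 t \log{\left(t - 1 \right)} + 11 t \log{\left(t + 2 \right)} - 22 \log{\left(t - 1 \right)} + 22 \log{\left(t + 2 \right)} + 48}{54 \left(t + 2\right)}] = \frac{- 9 t - 2}{6 t^{3} + 18 t^{2} - 24}, which equals f(t).
F(7/2) = - \frac{11 \log{\left(\frac{5}{2} \right)}}{54} + \frac{16}{99} + \frac{11 \log{\left(\frac{11}{2} \right)}}{54}; F(2) = \frac{2}{9} + \frac{11 \log{\left(4 \right)}}{54}.
Integral = F(7/2) - F(2) = - \frac{11 \log{\left(4 \right)}}{54} - \frac{11 \log{\left(\frac{5}{2} \right)}}{54} - \frac{2}{33} + \frac{11 \log{\left(\frac{11}{2} \right)}}{54}.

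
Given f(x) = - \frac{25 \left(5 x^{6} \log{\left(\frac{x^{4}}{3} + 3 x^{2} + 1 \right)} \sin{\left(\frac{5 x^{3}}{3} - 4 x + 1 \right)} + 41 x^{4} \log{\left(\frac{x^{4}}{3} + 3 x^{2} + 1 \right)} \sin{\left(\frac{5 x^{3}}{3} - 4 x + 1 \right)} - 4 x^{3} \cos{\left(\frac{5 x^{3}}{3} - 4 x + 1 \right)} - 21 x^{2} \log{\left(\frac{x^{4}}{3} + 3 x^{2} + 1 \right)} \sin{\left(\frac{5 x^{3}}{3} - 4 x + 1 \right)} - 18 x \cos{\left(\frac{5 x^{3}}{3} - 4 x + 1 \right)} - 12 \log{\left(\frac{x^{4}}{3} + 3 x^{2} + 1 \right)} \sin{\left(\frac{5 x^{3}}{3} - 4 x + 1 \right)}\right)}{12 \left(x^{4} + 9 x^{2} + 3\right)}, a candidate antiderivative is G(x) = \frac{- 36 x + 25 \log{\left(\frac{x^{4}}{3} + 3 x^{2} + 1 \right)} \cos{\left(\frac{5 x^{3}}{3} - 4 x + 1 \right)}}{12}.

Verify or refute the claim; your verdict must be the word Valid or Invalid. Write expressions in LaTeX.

Invalid: d/dx[G] - f = -3, which is not 0.

d/dx[G] = \frac{- 125 x^{6} \log{\left(\frac{x^{4}}{3} + 3 x^{2} + 1 \right)} \sin{\left(\frac{5 x^{3}}{3} - 4 x + 1 \right)} - 1025 x^{4} \log{\left(\frac{x^{4}}{3} + 3 x^{2} + 1 \right)} \sin{\left(\frac{5 x^{3}}{3} - 4 x + 1 \right)} - 36 x^{4} + 100 x^{3} \cos{\left(\frac{5 x^{3}}{3} - 4 x + 1 \right)} + 525 x^{2} \log{\left(\frac{x^{4}}{3} + 3 x^{2} + 1 \right)} \sin{\left(\frac{5 x^{3}}{3} - 4 x + 1 \right)} - 324 x^{2} + 450 x \cos{\left(\frac{5 x^{3}}{3} - 4 x + 1 \right)} + 300 \log{\left(\frac{x^{4}}{3} + 3 x^{2} + 1 \right)} \sin{\left(\frac{5 x^{3}}{3} - 4 x + 1 \right)} - 108}{12 x^{4} + 108 x^{2} + 36}
d/dx[G] - f(x) = -3 != 0.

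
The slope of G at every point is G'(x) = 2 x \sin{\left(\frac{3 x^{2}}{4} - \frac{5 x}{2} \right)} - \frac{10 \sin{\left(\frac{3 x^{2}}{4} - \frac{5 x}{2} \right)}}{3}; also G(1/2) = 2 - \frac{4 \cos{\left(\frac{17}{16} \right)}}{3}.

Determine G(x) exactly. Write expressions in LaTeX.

G(x) = \frac{2 \left(3 - 2 \cos{\left(\frac{3 x^{2}}{4} - \frac{5 x}{2} \right)}\right)}{3}

G'(x) matches the chain-rule pattern g'(h)*h' with inner function h(x) = \frac{3 x^{2}}{4} - \frac{5 x}{2}; substituting u = h(x) collapses the integral.
A general antiderivative is - \frac{4 \cos{\left(\frac{3 x^{2}}{4} - \frac{5 x}{2} \right)}}{3} + C.
The condition gives C = 2 - \frac{4 \cos{\left(\frac{17}{16} \right)}}{3} - (- \frac{4 \cos{\left(\frac{17}{16} \right)}}{3}) = 2.
So G(x) = \frac{2 \left(3 - 2 \cos{\left(\frac{3 x^{2}}{4} - \frac{5 x}{2} \right)}\right)}{3}.
Check: d/dx[\frac{2 \left(3 - 2 \cos{\left(\frac{3 x^{2}}{4} - \frac{5 x}{2} \right)}\right)}{3}] = 2 x \sin{\left(\frac{3 x^{2}}{4} - \frac{5 x}{2} \right)} - \frac{10 \sin{\left(\frac{3 x^{2}}{4} - \frac{5 x}{2} \right)}}{3} = G'(x).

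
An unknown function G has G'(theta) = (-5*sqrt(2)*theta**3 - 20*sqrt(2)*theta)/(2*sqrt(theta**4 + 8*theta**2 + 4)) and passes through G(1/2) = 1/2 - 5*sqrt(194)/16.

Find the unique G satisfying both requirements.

The substitution u = theta**4/2 + 4*theta**2 + 2 works: G'(theta) is exactly (dG/du)*(du/dtheta) for that inner function.
A general antiderivative is -5*sqrt(theta**4/2 + 4*theta**2 + 2)/2 + C.
The condition gives C = 1/2 - 5*sqrt(194)/16 - (-5*sqrt(194)/16) = 1/2.
So G(theta) = 1/2 - 5*sqrt(theta**4/2 + 4*theta**2 + 2)/2.
Check: d/dtheta[1/2 - 5*sqrt(theta**4/2 + 4*theta**2 + 2)/2] = (-5*sqrt(2)*theta**3 - 20*sqrt(2)*theta)/(2*sqrt(theta**4 + 8*theta**2 + 4)) = G'(theta).

G(theta) = 1/2 - 5*sqrt(theta**4/2 + 4*theta**2 + 2)/2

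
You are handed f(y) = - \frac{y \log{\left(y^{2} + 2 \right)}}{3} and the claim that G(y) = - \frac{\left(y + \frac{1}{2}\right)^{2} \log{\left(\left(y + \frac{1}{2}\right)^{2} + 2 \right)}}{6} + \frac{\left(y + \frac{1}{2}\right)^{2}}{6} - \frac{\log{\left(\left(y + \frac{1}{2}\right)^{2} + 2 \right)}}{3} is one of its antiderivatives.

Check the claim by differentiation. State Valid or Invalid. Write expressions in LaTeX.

d/dy[G] = - \frac{y \log{\left(y^{2} + y + \frac{9}{4} \right)}}{3} - \frac{\log{\left(y^{2} + y + \frac{9}{4} \right)}}{6}
d/dy[G] - f(y) = \frac{y \log{\left(y^{2} + 2 \right)}}{3} - \frac{y \log{\left(y^{2} + y + \frac{9}{4} \right)}}{3} - \frac{\log{\left(y^{2} + y + \frac{9}{4} \right)}}{6} != 0.

Invalid: d/dy[G] - f = \frac{y \log{\left(y^{2} + 2 \right)}}{3} - \frac{y \log{\left(y^{2} + y + \frac{9}{4} \right)}}{3} - \frac{\log{\left(y^{2} + y + \frac{9}{4} \right)}}{6}, which is not 0.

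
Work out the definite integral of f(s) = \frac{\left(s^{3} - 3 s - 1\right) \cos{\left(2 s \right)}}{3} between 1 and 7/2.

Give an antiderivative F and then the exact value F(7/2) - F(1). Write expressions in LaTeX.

Antiderivative: F(s) = \frac{4 s^{3} \sin{\left(2 s \right)} + 6 s^{2} \cos{\left(2 s \right)} - 18 s \sin{\left(2 s \right)} - 4 \sin{\left(2 s \right)} - 9 \cos{\left(2 s \right)}}{24}; value = \frac{\cos{\left(2 \right)}}{8} + \frac{3 \sin{\left(2 \right)}}{4} + \frac{43 \cos{\left(7 \right)}}{16} + \frac{209 \sin{\left(7 \right)}}{48}

Any candidate F(s) must reproduce f(s) exactly when differentiated.
F(s) = \frac{4 s^{3} \sin{\left(2 s \right)} + 6 s^{2} \cos{\left(2 s \right)} - 18 s \sin{\left(2 s \right)} - 4 \sin{\left(2 s \right)} - 9 \cos{\left(2 s \right)}}{24} is an antiderivative of f.
Check: d/ds[\frac{4 s^{3} \sin{\left(2 s \right)} + 6 s^{2} \cos{\left(2 s \right)} - 18 s \sin{\left(2 s \right)} - 4 \sin{\left(2 s \right)} - 9 \cos{\left(2 s \right)}}{24}] = \frac{s^{3} \cos{\left(2 s \right)}}{3} - s \cos{\left(2 s \right)} - \frac{\cos{\left(2 s \right)}}{3}, which equals f(s).
F(7/2) = \frac{43 \cos{\left(7 \right)}}{16} + \frac{209 \sin{\left(7 \right)}}{48}; F(1) = - \frac{3 \sin{\left(2 \right)}}{4} - \frac{\cos{\left(2 \right)}}{8}.
Integral = F(7/2) - F(1) = \frac{\cos{\left(2 \right)}}{8} + \frac{3 \sin{\left(2 \right)}}{4} + \frac{43 \cos{\left(7 \right)}}{16} + \frac{209 \sin{\left(7 \right)}}{48}.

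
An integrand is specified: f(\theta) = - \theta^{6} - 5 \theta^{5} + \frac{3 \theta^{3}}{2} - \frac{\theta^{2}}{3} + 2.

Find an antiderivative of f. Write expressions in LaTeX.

An antiderivative is F(\theta) = - \frac{\theta \left(72 \theta^{6} + 420 \theta^{5} - 189 \theta^{3} + 56 \theta^{2} - 1008\right)}{504}.

Integrate term by term and add the pieces.
Check: d/d\theta[- \frac{\theta \left(72 \theta^{6} + 420 \theta^{5} - 189 \theta^{3} + 56 \theta^{2} - 1008\right)}{504}] = - \theta^{6} - 5 \theta^{5} + \frac{3 \theta^{3}}{2} - \frac{\theta^{2}}{3} + 2 = f(\theta).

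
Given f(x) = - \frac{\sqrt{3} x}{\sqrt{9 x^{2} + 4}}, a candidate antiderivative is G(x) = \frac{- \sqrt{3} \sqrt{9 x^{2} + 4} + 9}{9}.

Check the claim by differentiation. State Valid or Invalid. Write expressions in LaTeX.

d/dx[G] = - \frac{\sqrt{3} x}{\sqrt{9 x^{2} + 4}}
This equals f(x) exactly, so the claim holds.

Valid: G'(x) = f(x).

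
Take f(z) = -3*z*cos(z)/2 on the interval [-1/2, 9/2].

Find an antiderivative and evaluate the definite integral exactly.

Antiderivative: F(z) = 3*(-z*sin(z) - cos(z))/2; value = -3*cos(9/2)/2 + 3*sin(1/2)/4 + 3*cos(1/2)/2 - 27*sin(9/2)/4

Whatever form F(z) takes, F'(z) = f(z) is non-negotiable.
F(z) = 3*(-z*sin(z) - cos(z))/2 is an antiderivative of f.
Check: d/dz[3*(-z*sin(z) - cos(z))/2] = -3*z*cos(z)/2 = f(z).
F(9/2) = -3*cos(9/2)/2 - 27*sin(9/2)/4; F(-1/2) = -3*cos(1/2)/2 - 3*sin(1/2)/4.
Integral = F(9/2) - F(-1/2) = -3*cos(9/2)/2 + 3*sin(1/2)/4 + 3*cos(1/2)/2 - 27*sin(9/2)/4.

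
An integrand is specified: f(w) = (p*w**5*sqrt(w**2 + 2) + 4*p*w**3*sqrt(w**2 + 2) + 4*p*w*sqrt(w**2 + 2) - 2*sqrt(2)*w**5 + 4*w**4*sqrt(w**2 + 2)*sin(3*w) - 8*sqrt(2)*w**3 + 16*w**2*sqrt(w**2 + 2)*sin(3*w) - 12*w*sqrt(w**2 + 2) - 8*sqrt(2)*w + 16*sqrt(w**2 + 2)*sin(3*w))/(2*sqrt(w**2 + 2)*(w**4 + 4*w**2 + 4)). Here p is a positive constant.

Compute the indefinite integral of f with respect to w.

Recover f(w) by differentiating a candidate F(w); any mismatch rules it out.
Check: d/dw[(3*p*w**4 + 6*p*w**2 - 12*sqrt(2)*w**2*sqrt(w**2 + 2) - 8*w**2*cos(3*w) - 24*sqrt(2)*sqrt(w**2 + 2) - 16*cos(3*w) + 36)/(12*(w**2 + 2))] = (p*w**5*sqrt(w**2 + 2) + 4*p*w**3*sqrt(w**2 + 2) + 4*p*w*sqrt(w**2 + 2) - 2*sqrt(2)*w**5 + 4*w**4*sqrt(w**2 + 2)*sin(3*w) - 8*sqrt(2)*w**3 + 16*w**2*sqrt(w**2 + 2)*sin(3*w) - 12*w*sqrt(w**2 + 2) - 8*sqrt(2)*w + 16*sqrt(w**2 + 2)*sin(3*w))/(2*w**4*sqrt(w**2 + 2) + 8*w**2*sqrt(w**2 + 2) + 8*sqrt(w**2 + 2)), which equals f(w).

F(w) = (3*p*w**4 + 6*p*w**2 - 12*sqrt(2)*w**2*sqrt(w**2 + 2) - 8*w**2*cos(3*w) - 24*sqrt(2)*sqrt(w**2 + 2) - 16*cos(3*w) + 36)/(12*(w**2 + 2)) + C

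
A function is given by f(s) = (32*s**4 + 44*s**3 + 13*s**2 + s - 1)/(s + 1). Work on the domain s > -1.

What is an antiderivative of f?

A first test for any F(s): its s-derivative must equal f(s) identically.
Check: d/ds[(s**2*(-4*s - 1)**2 - 2*log(2*s + 2))/2] = (32*s**4 + 44*s**3 + 13*s**2 + s - 1)/(s + 1) = f(s).

An antiderivative is F(s) = (s**2*(-4*s - 1)**2 - 2*log(2*s + 2))/2.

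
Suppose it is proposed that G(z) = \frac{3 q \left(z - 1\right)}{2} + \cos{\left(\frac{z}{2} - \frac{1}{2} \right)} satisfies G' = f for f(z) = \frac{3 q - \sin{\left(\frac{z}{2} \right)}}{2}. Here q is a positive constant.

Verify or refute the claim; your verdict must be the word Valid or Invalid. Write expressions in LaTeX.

Invalid: d/dz[G] - f = \frac{\sin{\left(\frac{z}{2} \right)}}{2} - \frac{\sin{\left(\frac{z}{2} - \frac{1}{2} \right)}}{2}, which is not 0.

d/dz[G] = \frac{3 q}{2} - \frac{\sin{\left(\frac{z}{2} - \frac{1}{2} \right)}}{2}
d/dz[G] - f(z) = \frac{\sin{\left(\frac{z}{2} \right)}}{2} - \frac{\sin{\left(\frac{z}{2} - \frac{1}{2} \right)}}{2} != 0.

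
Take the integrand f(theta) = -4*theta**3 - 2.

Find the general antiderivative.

F(theta) = -theta**4 - 2*theta + C

Since d/dtheta undoes antidifferentiation here, F'(theta) = f(theta) is required of F(theta).
Check: d/dtheta[-theta**4 - 2*theta] = -4*theta**3 - 2 = f(theta).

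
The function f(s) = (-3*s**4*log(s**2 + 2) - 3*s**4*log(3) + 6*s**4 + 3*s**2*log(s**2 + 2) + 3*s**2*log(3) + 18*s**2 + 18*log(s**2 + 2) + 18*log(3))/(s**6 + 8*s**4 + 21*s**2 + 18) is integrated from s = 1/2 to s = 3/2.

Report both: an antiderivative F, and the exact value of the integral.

Check any antiderivative F(s) by computing F'(s) and comparing it with f(s).
F(s) = 6*s*log(3*s**2 + 6)/(2*s**2 + 6) is an antiderivative of f.
Check: d/ds[6*s*log(3*s**2 + 6)/(2*s**2 + 6)] = (-3*s**4*log(s**2 + 2) - 3*s**4*log(3) + 6*s**4 + 3*s**2*log(s**2 + 2) + 3*s**2*log(3) + 18*s**2 + 18*log(s**2 + 2) + 18*log(3))/(s**6 + 8*s**4 + 21*s**2 + 18) = f(s).
F(3/2) = 6*log(51/4)/7; F(1/2) = 6*log(27/4)/13.
Integral = F(3/2) - F(1/2) = -6*log(27/4)/13 + 6*log(51/4)/7.

Antiderivative: F(s) = 6*s*log(3*s**2 + 6)/(2*s**2 + 6); value = -6*log(27/4)/13 + 6*log(51/4)/7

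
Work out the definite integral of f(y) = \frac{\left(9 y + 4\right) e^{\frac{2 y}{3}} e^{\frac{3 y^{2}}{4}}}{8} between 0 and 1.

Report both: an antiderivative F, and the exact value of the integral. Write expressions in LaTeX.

f matches the chain-rule pattern g'(h)*h' with inner function h(y) = \frac{3 y^{2}}{4} + \frac{2 y}{3}; substituting u = h(y) collapses the integral.
F(y) = \frac{3 e^{\frac{3 y^{2}}{4} + \frac{2 y}{3}}}{4} is an antiderivative of f.
Check: d/dy[\frac{3 e^{\frac{3 y^{2}}{4} + \frac{2 y}{3}}}{4}] = \frac{9 y e^{\frac{2 y}{3}} e^{\frac{3 y^{2}}{4}}}{8} + \frac{e^{\frac{2 y}{3}} e^{\frac{3 y^{2}}{4}}}{2}, which equals f(y).
F(1) = \frac{3 e^{\frac{17}{12}}}{4}; F(0) = \frac{3}{4}.
Integral = F(1) - F(0) = - \frac{3}{4} + \frac{3 e^{\frac{17}{12}}}{4}.

Antiderivative: F(y) = \frac{3 e^{\frac{3 y^{2}}{4} + \frac{2 y}{3}}}{4}; value = - \frac{3}{4} + \frac{3 e^{\frac{17}{12}}}{4}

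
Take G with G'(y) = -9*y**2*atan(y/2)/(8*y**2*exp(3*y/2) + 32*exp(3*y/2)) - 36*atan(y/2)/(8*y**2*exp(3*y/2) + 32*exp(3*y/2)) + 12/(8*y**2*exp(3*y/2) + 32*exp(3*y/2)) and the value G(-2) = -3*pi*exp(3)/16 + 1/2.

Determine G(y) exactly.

Recognize the product-rule pattern: G'(y) = u'v + uv' with u = 3*atan(y/2)/4, v = exp(-3*y/2), so integration by parts undoes it.
A general antiderivative is 3*exp(-3*y/2)*atan(y/2)/4 + C.
The condition gives C = -3*pi*exp(3)/16 + 1/2 - (-3*pi*exp(3)/16) = 1/2.
So G(y) = 1/2 + 3*exp(-3*y/2)*atan(y/2)/4.
Check: d/dy[1/2 + 3*exp(-3*y/2)*atan(y/2)/4] = (-9*y**2*atan(y/2) - 36*atan(y/2) + 12)/(8*y**2*exp(3*y/2) + 32*exp(3*y/2)), which equals G'(y).

G(y) = 1/2 + 3*exp(-3*y/2)*atan(y/2)/4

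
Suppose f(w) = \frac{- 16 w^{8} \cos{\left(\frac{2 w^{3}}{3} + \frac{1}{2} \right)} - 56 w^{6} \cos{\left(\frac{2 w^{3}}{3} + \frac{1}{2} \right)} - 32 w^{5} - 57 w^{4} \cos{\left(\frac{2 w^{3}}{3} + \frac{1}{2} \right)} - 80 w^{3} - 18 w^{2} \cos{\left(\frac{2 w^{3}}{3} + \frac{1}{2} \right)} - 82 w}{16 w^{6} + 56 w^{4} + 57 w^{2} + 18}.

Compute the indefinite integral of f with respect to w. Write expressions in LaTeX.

F(w) = - \log{\left(w^{2} + 2 \right)} - \frac{\sin{\left(\frac{2 w^{3}}{3} + \frac{1}{2} \right)}}{2} + \frac{2}{2 w^{2} + \frac{3}{2}} + C

Recover f(w) by differentiating a candidate F(w); any mismatch rules it out.
Check: d/dw[- \log{\left(w^{2} + 2 \right)} - \frac{\sin{\left(\frac{2 w^{3}}{3} + \frac{1}{2} \right)}}{2} + \frac{2}{2 w^{2} + \frac{3}{2}}] = \frac{- 16 w^{8} \cos{\left(\frac{2 w^{3}}{3} + \frac{1}{2} \right)} - 56 w^{6} \cos{\left(\frac{2 w^{3}}{3} + \frac{1}{2} \right)} - 32 w^{5} - 57 w^{4} \cos{\left(\frac{2 w^{3}}{3} + \frac{1}{2} \right)} - 80 w^{3} - 18 w^{2} \cos{\left(\frac{2 w^{3}}{3} + \frac{1}{2} \right)} - 82 w}{16 w^{6} + 56 w^{4} + 57 w^{2} + 18} = f(w).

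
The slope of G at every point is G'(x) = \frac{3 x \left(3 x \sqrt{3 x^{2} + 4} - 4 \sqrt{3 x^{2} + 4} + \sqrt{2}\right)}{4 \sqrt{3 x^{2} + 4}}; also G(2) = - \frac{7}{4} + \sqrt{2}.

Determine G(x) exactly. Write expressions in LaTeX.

G(x) = \frac{3 x^{3} - 6 x^{2} + \sqrt{2} \sqrt{3 x^{2} + 4} - 7}{4}

Differentiate the proposed G(x) back; it has to land on the given G'(x).
A general antiderivative is \frac{3 x^{3}}{4} - \frac{3 x^{2}}{2} + \frac{\sqrt{\frac{3 x^{2}}{2} + 2}}{2} - \frac{3}{4} + C.
The condition gives C = - \frac{7}{4} + \sqrt{2} - (- \frac{3}{4} + \sqrt{2}) = -1.
So G(x) = \frac{3 x^{3} - 6 x^{2} + \sqrt{2} \sqrt{3 x^{2} + 4} - 7}{4}.
Check: d/dx[\frac{3 x^{3} - 6 x^{2} + \sqrt{2} \sqrt{3 x^{2} + 4} - 7}{4}] = \frac{9 x^{2} \sqrt{3 x^{2} + 4} - 12 x \sqrt{3 x^{2} + 4} + 3 \sqrt{2} x}{4 \sqrt{3 x^{2} + 4}}, which equals G'(x).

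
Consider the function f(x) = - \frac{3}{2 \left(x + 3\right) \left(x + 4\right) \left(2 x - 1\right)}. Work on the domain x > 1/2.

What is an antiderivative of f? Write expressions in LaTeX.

An antiderivative is F(x) = - \frac{\log{\left(x - \frac{1}{2} \right)}}{21} + \frac{3 \log{\left(x + 3 \right)}}{14} - \frac{\log{\left(x + 4 \right)}}{6}.

Factor the denominator (2 \left(x + 3\right) \left(x + 4\right) \left(2 x - 1\right)) and decompose: f = - \frac{2}{21 \left(2 x - 1\right)} - \frac{1}{6 \left(x + 4\right)} + \frac{3}{14 \left(x + 3\right)}; each piece integrates to a log, atan, or power term.
Check: d/dx[- \frac{\log{\left(x - \frac{1}{2} \right)}}{21} + \frac{3 \log{\left(x + 3 \right)}}{14} - \frac{\log{\left(x + 4 \right)}}{6}] = - \frac{3}{4 x^{3} + 26 x^{2} + 34 x - 24}, which equals f(x).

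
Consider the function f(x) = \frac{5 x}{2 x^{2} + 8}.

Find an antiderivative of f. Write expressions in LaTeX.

An antiderivative is F(x) = \frac{5 \log{\left(x^{2} + 4 \right)}}{4}.

The substitution u = x^{2} + 4 works: f is exactly (dF/du)*(du/dx) for that inner function.
Check: d/dx[\frac{5 \log{\left(x^{2} + 4 \right)}}{4}] = \frac{5 x}{2 x^{2} + 8} = f(x).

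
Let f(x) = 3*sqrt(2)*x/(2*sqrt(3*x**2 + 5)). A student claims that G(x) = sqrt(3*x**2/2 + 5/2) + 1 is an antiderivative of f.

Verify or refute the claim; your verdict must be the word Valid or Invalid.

Valid. The derivative of G reproduces f.

d/dx[G] = 3*sqrt(2)*x/(2*sqrt(3*x**2 + 5))
This equals f(x) exactly, so the claim holds.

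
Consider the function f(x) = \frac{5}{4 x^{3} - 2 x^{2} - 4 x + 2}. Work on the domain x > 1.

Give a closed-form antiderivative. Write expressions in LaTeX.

An antiderivative is F(x) = \frac{5 \log{\left(x - 1 \right)}}{4} - \frac{5 \log{\left(x - \frac{1}{2} \right)}}{3} + \frac{5 \log{\left(x + 1 \right)}}{12}.

Factor the denominator (2 \left(x - 1\right) \left(x + 1\right) \left(2 x - 1\right)) and decompose: f = - \frac{10}{3 \left(2 x - 1\right)} + \frac{5}{12 \left(x + 1\right)} + \frac{5}{4 \left(x - 1\right)}; each piece integrates to a log, atan, or power term.
Check: d/dx[\frac{5 \log{\left(x - 1 \right)}}{4} - \frac{5 \log{\left(x - \frac{1}{2} \right)}}{3} + \frac{5 \log{\left(x + 1 \right)}}{12}] = \frac{5}{4 x^{3} - 2 x^{2} - 4 x + 2} = f(x).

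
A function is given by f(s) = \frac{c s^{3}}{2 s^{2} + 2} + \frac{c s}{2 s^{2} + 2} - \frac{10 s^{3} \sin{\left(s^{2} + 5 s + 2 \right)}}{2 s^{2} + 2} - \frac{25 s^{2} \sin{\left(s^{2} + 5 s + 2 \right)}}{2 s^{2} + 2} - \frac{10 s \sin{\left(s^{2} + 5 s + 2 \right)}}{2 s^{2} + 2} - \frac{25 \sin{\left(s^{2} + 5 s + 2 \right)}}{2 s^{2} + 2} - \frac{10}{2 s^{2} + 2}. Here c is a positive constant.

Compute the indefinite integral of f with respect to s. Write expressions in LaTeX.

F(s) = \frac{c s^{2}}{4} + \frac{5 \cos{\left(s^{2} + 5 s + 2 \right)}}{2} - 5 \operatorname{atan}{\left(s \right)} + C

The integrand splits into summands that can be handled one at a time.
Check: d/ds[\frac{c s^{2}}{4} + \frac{5 \cos{\left(s^{2} + 5 s + 2 \right)}}{2} - 5 \operatorname{atan}{\left(s \right)}] = \frac{c s^{3} + c s - 10 s^{3} \sin{\left(s^{2} + 5 s + 2 \right)} - 25 s^{2} \sin{\left(s^{2} + 5 s + 2 \right)} - 10 s \sin{\left(s^{2} + 5 s + 2 \right)} - 25 \sin{\left(s^{2} + 5 s + 2 \right)} - 10}{2 s^{2} + 2}, which equals f(s).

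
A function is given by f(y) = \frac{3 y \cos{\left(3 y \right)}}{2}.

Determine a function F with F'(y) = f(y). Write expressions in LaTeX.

Since d/dy undoes antidifferentiation here, F'(y) = f(y) is required of F(y).
Check: d/dy[\frac{y \sin{\left(3 y \right)}}{2} + \frac{\cos{\left(3 y \right)}}{6}] = \frac{3 y \cos{\left(3 y \right)}}{2} = f(y).

An antiderivative is F(y) = \frac{y \sin{\left(3 y \right)}}{2} + \frac{\cos{\left(3 y \right)}}{6}.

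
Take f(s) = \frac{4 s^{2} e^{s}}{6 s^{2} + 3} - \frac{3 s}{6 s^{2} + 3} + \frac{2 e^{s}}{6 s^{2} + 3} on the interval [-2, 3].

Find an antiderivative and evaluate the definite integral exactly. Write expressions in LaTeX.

Antiderivative: F(s) = \frac{2 e^{s}}{3} - \frac{\log{\left(2 s^{2} + 1 \right)}}{4}; value = - \frac{\log{\left(19 \right)}}{4} - \frac{2}{3 e^{2}} + \frac{\log{\left(9 \right)}}{4} + \frac{2 e^{3}}{3}

The integrand splits into summands that can be handled one at a time.
F(s) = \frac{2 e^{s}}{3} - \frac{\log{\left(2 s^{2} + 1 \right)}}{4} is an antiderivative of f.
Check: d/ds[\frac{2 e^{s}}{3} - \frac{\log{\left(2 s^{2} + 1 \right)}}{4}] = \frac{4 s^{2} e^{s} - 3 s + 2 e^{s}}{6 s^{2} + 3}, which equals f(s).
F(3) = - \frac{\log{\left(19 \right)}}{4} + \frac{2 e^{3}}{3}; F(-2) = - \frac{\log{\left(9 \right)}}{4} + \frac{2}{3 e^{2}}.
Integral = F(3) - F(-2) = - \frac{\log{\left(19 \right)}}{4} - \frac{2}{3 e^{2}} + \frac{\log{\left(9 \right)}}{4} + \frac{2 e^{3}}{3}.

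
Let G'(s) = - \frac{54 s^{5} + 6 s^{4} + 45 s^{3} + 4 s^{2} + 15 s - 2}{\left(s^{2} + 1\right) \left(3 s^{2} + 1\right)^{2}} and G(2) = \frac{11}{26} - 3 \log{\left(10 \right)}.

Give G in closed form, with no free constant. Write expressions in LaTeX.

A first test for any G(s): its s-derivative must equal the given G'(s).
A general antiderivative is \frac{\frac{2 s}{3} + \frac{1}{2}}{s^{2} + \frac{1}{3}} - 3 \log{\left(2 s^{2} + 2 \right)} + C.
The condition gives C = \frac{11}{26} - 3 \log{\left(10 \right)} - (\frac{11}{26} - 3 \log{\left(10 \right)}) = 0.
So G(s) = - \frac{18 s^{2} \log{\left(2 s^{2} + 2 \right)} - 4 s + 6 \log{\left(2 s^{2} + 2 \right)} - 3}{2 \left(3 s^{2} + 1\right)}.
Check: d/ds[- \frac{18 s^{2} \log{\left(2 s^{2} + 2 \right)} - 4 s + 6 \log{\left(2 s^{2} + 2 \right)} - 3}{2 \left(3 s^{2} + 1\right)}] = \frac{- 54 s^{5} - 6 s^{4} - 45 s^{3} - 4 s^{2} - 15 s + 2}{9 s^{6} + 15 s^{4} + 7 s^{2} + 1}, which equals G'(s).

G(s) = - \frac{18 s^{2} \log{\left(2 s^{2} + 2 \right)} - 4 s + 6 \log{\left(2 s^{2} + 2 \right)} - 3}{2 \left(3 s^{2} + 1\right)}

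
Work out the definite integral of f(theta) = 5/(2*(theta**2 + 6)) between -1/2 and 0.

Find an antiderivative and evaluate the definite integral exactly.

Antiderivative: F(theta) = 5*sqrt(6)*atan(sqrt(6)*theta/6)/12; value = 5*sqrt(6)*atan(sqrt(6)/12)/12

Since d/dtheta undoes antidifferentiation here, F'(theta) = f(theta) is required of F(theta).
F(theta) = 5*sqrt(6)*atan(sqrt(6)*theta/6)/12 is an antiderivative of f.
Check: d/dtheta[5*sqrt(6)*atan(sqrt(6)*theta/6)/12] = 5/(2*theta**2 + 12), which equals f(theta).
F(0) = 0; F(-1/2) = -5*sqrt(6)*atan(sqrt(6)/12)/12.
Integral = F(0) - F(-1/2) = 5*sqrt(6)*atan(sqrt(6)/12)/12.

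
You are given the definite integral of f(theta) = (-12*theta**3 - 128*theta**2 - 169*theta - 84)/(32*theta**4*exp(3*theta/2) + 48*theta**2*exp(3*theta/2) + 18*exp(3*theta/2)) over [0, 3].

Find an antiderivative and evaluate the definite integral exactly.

Any candidate F(theta) must reproduce f(theta) exactly when differentiated.
F(theta) = (theta + 10)*exp(-3*theta/2)/(4*theta**2 + 3) is an antiderivative of f.
Check: d/dtheta[(theta + 10)*exp(-3*theta/2)/(4*theta**2 + 3)] = (-12*theta**3 - 128*theta**2 - 169*theta - 84)/(32*theta**4*exp(3*theta/2) + 48*theta**2*exp(3*theta/2) + 18*exp(3*theta/2)) = f(theta).
F(3) = exp(-9/2)/3; F(0) = 10/3.
Integral = F(3) - F(0) = -10/3 + exp(-9/2)/3.

Antiderivative: F(theta) = (theta + 10)*exp(-3*theta/2)/(4*theta**2 + 3); value = -10/3 + exp(-9/2)/3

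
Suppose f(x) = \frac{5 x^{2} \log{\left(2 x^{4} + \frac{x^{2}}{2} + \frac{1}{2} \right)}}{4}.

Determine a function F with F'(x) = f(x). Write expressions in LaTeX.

An antiderivative is F(x) = \frac{5 x^{3} \log{\left(2 x^{4} + \frac{x^{2}}{2} + \frac{1}{2} \right)}}{12} - \frac{5 x^{3}}{9} + \frac{5 x}{24} + \frac{5 \sqrt{3} \log{\left(x^{2} - \frac{\sqrt{3} x}{2} + \frac{1}{2} \right)}}{64} - \frac{5 \sqrt{3} \log{\left(x^{2} + \frac{\sqrt{3} x}{2} + \frac{1}{2} \right)}}{64} + \frac{5 \sqrt{5} \operatorname{atan}{\left(\frac{4 \sqrt{5} x}{5} - \frac{\sqrt{15}}{5} \right)}}{96} + \frac{5 \sqrt{5} \operatorname{atan}{\left(\frac{4 \sqrt{5} x}{5} + \frac{\sqrt{15}}{5} \right)}}{96}.

Recover f(x) by differentiating a candidate F(x); any mismatch rules it out.
Check: d/dx[\frac{5 x^{3} \log{\left(2 x^{4} + \frac{x^{2}}{2} + \frac{1}{2} \right)}}{12} - \frac{5 x^{3}}{9} + \frac{5 x}{24} + \frac{5 \sqrt{3} \log{\left(x^{2} - \frac{\sqrt{3} x}{2} + \frac{1}{2} \right)}}{64} - \frac{5 \sqrt{3} \log{\left(x^{2} + \frac{\sqrt{3} x}{2} + \frac{1}{2} \right)}}{64} + \frac{5 \sqrt{5} \operatorname{atan}{\left(\frac{4 \sqrt{5} x}{5} - \frac{\sqrt{15}}{5} \right)}}{96} + \frac{5 \sqrt{5} \operatorname{atan}{\left(\frac{4 \sqrt{5} x}{5} + \frac{\sqrt{15}}{5} \right)}}{96}] = \frac{5 x^{2} \log{\left(2 x^{4} + \frac{x^{2}}{2} + \frac{1}{2} \right)}}{4} = f(x).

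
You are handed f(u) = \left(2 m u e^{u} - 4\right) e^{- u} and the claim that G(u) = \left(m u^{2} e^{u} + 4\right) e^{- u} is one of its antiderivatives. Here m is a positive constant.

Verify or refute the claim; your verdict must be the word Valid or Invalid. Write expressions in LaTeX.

d/du[G] = \left(2 m u e^{u} - 4\right) e^{- u}
This equals f(u) exactly, so the claim holds.

Valid: G'(u) = f(u).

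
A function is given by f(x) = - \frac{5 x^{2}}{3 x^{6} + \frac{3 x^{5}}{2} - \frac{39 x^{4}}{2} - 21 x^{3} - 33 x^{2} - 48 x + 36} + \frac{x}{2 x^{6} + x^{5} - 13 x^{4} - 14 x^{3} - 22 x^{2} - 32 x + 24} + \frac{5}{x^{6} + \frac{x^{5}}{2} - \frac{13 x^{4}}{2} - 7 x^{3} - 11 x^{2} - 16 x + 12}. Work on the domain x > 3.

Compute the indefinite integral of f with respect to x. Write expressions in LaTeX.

Factor the denominator (3 \left(x - 3\right) \left(x + 2\right)^{2} \left(2 x - 1\right) \left(x^{2} + 2\right)) and decompose: f = \frac{59 x + 144}{594 \left(x^{2} + 2\right)} - \frac{928}{3375 \left(2 x - 1\right)} + \frac{341}{6750 \left(x + 2\right)} - \frac{8}{225 \left(x + 2\right)^{2}} - \frac{17}{1375 \left(x - 3\right)}; each piece integrates to a log, atan, or power term.
Check: d/dx[- \frac{17 \log{\left(x - 3 \right)}}{1375} - \frac{464 \log{\left(x - \frac{1}{2} \right)}}{3375} + \frac{341 \log{\left(x + 2 \right)}}{6750} + \frac{59 \log{\left(x^{2} + 2 \right)}}{1188} + \frac{4 \sqrt{2} \operatorname{atan}{\left(\frac{\sqrt{2} x}{2} \right)}}{33} + \frac{8}{225 x + 450}] = \frac{- 10 x^{2} + 3 x + 30}{6 x^{6} + 3 x^{5} - 39 x^{4} - 42 x^{3} - 66 x^{2} - 96 x + 72}, which equals f(x).

F(x) = - \frac{17 \log{\left(x - 3 \right)}}{1375} - \frac{464 \log{\left(x - \frac{1}{2} \right)}}{3375} + \frac{341 \log{\left(x + 2 \right)}}{6750} + \frac{59 \log{\left(x^{2} + 2 \right)}}{1188} + \frac{4 \sqrt{2} \operatorname{atan}{\left(\frac{\sqrt{2} x}{2} \right)}}{33} + \frac{8}{225 x + 450} + C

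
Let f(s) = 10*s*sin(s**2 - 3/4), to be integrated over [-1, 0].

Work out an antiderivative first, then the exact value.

The substitution u = s**2 - 3/4 works: f is exactly (dF/du)*(du/ds) for that inner function.
F(s) = -5*cos(s**2 - 3/4) is an antiderivative of f.
Check: d/ds[-5*cos(s**2 - 3/4)] = 10*s*sin(s**2 - 3/4) = f(s).
F(0) = -5*cos(3/4); F(-1) = -5*cos(1/4).
Integral = F(0) - F(-1) = -5*cos(3/4) + 5*cos(1/4).

Antiderivative: F(s) = -5*cos(s**2 - 3/4); value = -5*cos(3/4) + 5*cos(1/4)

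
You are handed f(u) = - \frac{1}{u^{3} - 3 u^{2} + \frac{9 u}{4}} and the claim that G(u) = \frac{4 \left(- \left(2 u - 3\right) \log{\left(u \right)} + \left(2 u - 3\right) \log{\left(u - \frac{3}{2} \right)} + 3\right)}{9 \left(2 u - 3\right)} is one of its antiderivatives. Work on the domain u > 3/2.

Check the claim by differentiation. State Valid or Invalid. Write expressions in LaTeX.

Valid. The derivative of G reproduces f.

d/du[G] = - \frac{4}{4 u^{3} - 12 u^{2} + 9 u}
This equals f(u) exactly, so the claim holds.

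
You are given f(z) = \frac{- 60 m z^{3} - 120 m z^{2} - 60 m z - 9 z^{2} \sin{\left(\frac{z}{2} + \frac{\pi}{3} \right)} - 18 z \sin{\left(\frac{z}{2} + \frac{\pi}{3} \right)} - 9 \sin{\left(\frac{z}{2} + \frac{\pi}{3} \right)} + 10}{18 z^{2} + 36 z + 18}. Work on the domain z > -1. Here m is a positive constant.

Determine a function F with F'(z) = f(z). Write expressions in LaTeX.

An antiderivative is F(z) = \frac{- 15 m z^{3} - 15 m z^{2} + 9 z \cos{\left(\frac{z}{2} + \frac{\pi}{3} \right)} + 9 \cos{\left(\frac{z}{2} + \frac{\pi}{3} \right)} - 5}{9 z + 9}.

Differentiate the proposed F(z) back; it has to land on f(z) exactly.
Check: d/dz[\frac{- 15 m z^{3} - 15 m z^{2} + 9 z \cos{\left(\frac{z}{2} + \frac{\pi}{3} \right)} + 9 \cos{\left(\frac{z}{2} + \frac{\pi}{3} \right)} - 5}{9 z + 9}] = \frac{- 60 m z^{3} - 120 m z^{2} - 60 m z - 9 z^{2} \sin{\left(\frac{z}{2} + \frac{\pi}{3} \right)} - 18 z \sin{\left(\frac{z}{2} + \frac{\pi}{3} \right)} - 9 \sin{\left(\frac{z}{2} + \frac{\pi}{3} \right)} + 10}{18 z^{2} + 36 z + 18} = f(z).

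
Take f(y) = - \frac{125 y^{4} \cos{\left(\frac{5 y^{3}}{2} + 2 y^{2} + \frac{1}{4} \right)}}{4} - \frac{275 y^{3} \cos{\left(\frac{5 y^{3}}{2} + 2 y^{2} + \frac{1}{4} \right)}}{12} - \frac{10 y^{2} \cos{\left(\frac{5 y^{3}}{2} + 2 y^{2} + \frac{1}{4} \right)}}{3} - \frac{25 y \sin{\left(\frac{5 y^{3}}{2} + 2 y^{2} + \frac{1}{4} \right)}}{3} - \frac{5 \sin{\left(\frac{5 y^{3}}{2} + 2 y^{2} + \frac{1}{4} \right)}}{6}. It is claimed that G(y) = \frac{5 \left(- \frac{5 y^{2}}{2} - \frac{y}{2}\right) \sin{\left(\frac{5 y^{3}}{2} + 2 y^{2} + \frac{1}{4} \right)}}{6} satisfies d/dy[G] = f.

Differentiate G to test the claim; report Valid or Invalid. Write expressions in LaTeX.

Invalid: d/dy[G] - f = \frac{125 y^{4} \cos{\left(\frac{5 y^{3}}{2} + 2 y^{2} + \frac{1}{4} \right)}}{8} + \frac{275 y^{3} \cos{\left(\frac{5 y^{3}}{2} + 2 y^{2} + \frac{1}{4} \right)}}{24} + \frac{5 y^{2} \cos{\left(\frac{5 y^{3}}{2} + 2 y^{2} + \frac{1}{4} \right)}}{3} + \frac{25 y \sin{\left(\frac{5 y^{3}}{2} + 2 y^{2} + \frac{1}{4} \right)}}{6} + \frac{5 \sin{\left(\frac{5 y^{3}}{2} + 2 y^{2} + \frac{1}{4} \right)}}{12}, which is not 0.

d/dy[G] = - \frac{125 y^{4} \cos{\left(\frac{5 y^{3}}{2} + 2 y^{2} + \frac{1}{4} \right)}}{8} - \frac{275 y^{3} \cos{\left(\frac{5 y^{3}}{2} + 2 y^{2} + \frac{1}{4} \right)}}{24} - \frac{5 y^{2} \cos{\left(\frac{5 y^{3}}{2} + 2 y^{2} + \frac{1}{4} \right)}}{3} - \frac{25 y \sin{\left(\frac{5 y^{3}}{2} + 2 y^{2} + \frac{1}{4} \right)}}{6} - \frac{5 \sin{\left(\frac{5 y^{3}}{2} + 2 y^{2} + \frac{1}{4} \right)}}{12}
d/dy[G] - f(y) = \frac{125 y^{4} \cos{\left(\frac{5 y^{3}}{2} + 2 y^{2} + \frac{1}{4} \right)}}{8} + \frac{275 y^{3} \cos{\left(\frac{5 y^{3}}{2} + 2 y^{2} + \frac{1}{4} \right)}}{24} + \frac{5 y^{2} \cos{\left(\frac{5 y^{3}}{2} + 2 y^{2} + \frac{1}{4} \right)}}{3} + \frac{25 y \sin{\left(\frac{5 y^{3}}{2} + 2 y^{2} + \frac{1}{4} \right)}}{6} + \frac{5 \sin{\left(\frac{5 y^{3}}{2} + 2 y^{2} + \frac{1}{4} \right)}}{12} != 0.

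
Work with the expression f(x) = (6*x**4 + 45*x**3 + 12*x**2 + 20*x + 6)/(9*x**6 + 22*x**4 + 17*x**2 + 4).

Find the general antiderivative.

Since d/dx undoes antidifferentiation here, F'(x) = f(x) is required of F(x).
Check: d/dx[(2*x**2*atan(3*x/2) + 2*atan(3*x/2) - 5)/(2*(x**2 + 1))] = (6*x**4 + 45*x**3 + 12*x**2 + 20*x + 6)/(9*x**6 + 22*x**4 + 17*x**2 + 4) = f(x).

F(x) = (2*x**2*atan(3*x/2) + 2*atan(3*x/2) - 5)/(2*(x**2 + 1)) + C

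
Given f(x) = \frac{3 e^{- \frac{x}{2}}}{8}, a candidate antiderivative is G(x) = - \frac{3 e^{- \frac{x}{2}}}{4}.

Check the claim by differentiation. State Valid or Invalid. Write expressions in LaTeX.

d/dx[G] = \frac{3 e^{- \frac{x}{2}}}{8}
This equals f(x) exactly, so the claim holds.

Valid - differentiating G returns exactly f.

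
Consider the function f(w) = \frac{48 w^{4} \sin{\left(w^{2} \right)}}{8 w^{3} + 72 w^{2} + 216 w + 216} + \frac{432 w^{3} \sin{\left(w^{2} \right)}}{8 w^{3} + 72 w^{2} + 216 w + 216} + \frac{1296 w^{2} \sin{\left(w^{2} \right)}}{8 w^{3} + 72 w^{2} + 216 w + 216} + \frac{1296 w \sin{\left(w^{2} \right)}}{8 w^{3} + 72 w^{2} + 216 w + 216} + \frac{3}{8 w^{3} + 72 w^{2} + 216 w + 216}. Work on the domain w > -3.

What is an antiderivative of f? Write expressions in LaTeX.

The integrand splits into summands that can be handled one at a time.
Check: d/dw[- 3 \cos{\left(w^{2} \right)} - \frac{3}{4 \left(2 w + 6\right)^{2}}] = \frac{48 w^{4} \sin{\left(w^{2} \right)} + 432 w^{3} \sin{\left(w^{2} \right)} + 1296 w^{2} \sin{\left(w^{2} \right)} + 1296 w \sin{\left(w^{2} \right)} + 3}{8 w^{3} + 72 w^{2} + 216 w + 216}, which equals f(w).

An antiderivative is F(w) = - 3 \cos{\left(w^{2} \right)} - \frac{3}{4 \left(2 w + 6\right)^{2}}.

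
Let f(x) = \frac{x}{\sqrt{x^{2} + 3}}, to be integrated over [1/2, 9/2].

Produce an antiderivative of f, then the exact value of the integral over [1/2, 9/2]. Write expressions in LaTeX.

f matches the chain-rule pattern g'(h)*h' with inner function h(x) = x^{2} + 3; substituting u = h(x) collapses the integral.
F(x) = \sqrt{x^{2} + 3} is an antiderivative of f.
Check: d/dx[\sqrt{x^{2} + 3}] = \frac{x}{\sqrt{x^{2} + 3}} = f(x).
F(9/2) = \frac{\sqrt{93}}{2}; F(1/2) = \frac{\sqrt{13}}{2}.
Integral = F(9/2) - F(1/2) = - \frac{\sqrt{13}}{2} + \frac{\sqrt{93}}{2}.

Antiderivative: F(x) = \sqrt{x^{2} + 3}; value = - \frac{\sqrt{13}}{2} + \frac{\sqrt{93}}{2}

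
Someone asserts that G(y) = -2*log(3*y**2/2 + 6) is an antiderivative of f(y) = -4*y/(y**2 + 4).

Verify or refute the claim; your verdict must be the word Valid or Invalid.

d/dy[G] = -4*y/(y**2 + 4)
This equals f(y) exactly, so the claim holds.

Valid - the claim checks out under differentiation.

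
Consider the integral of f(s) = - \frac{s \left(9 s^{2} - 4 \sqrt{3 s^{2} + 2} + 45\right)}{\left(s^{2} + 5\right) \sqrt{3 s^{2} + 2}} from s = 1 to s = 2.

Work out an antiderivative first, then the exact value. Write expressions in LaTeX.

Antiderivative: F(s) = - 3 \sqrt{3 s^{2} + 2} + 2 \log{\left(\frac{s^{2}}{2} + \frac{5}{2} \right)}; value = - 3 \sqrt{14} - 2 \log{\left(3 \right)} + 2 \log{\left(\frac{9}{2} \right)} + 3 \sqrt{5}

For F(s) to be correct the identity F'(s) - f(s) = 0 must hold.
F(s) = - 3 \sqrt{3 s^{2} + 2} + 2 \log{\left(\frac{s^{2}}{2} + \frac{5}{2} \right)} is an antiderivative of f.
Check: d/ds[- 3 \sqrt{3 s^{2} + 2} + 2 \log{\left(\frac{s^{2}}{2} + \frac{5}{2} \right)}] = \frac{- 9 s^{3} + 4 s \sqrt{3 s^{2} + 2} - 45 s}{s^{2} \sqrt{3 s^{2} + 2} + 5 \sqrt{3 s^{2} + 2}}, which equals f(s).
F(2) = - 3 \sqrt{14} + 2 \log{\left(\frac{9}{2} \right)}; F(1) = - 3 \sqrt{5} + 2 \log{\left(3 \right)}.
Integral = F(2) - F(1) = - 3 \sqrt{14} - 2 \log{\left(3 \right)} + 2 \log{\left(\frac{9}{2} \right)} + 3 \sqrt{5}.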